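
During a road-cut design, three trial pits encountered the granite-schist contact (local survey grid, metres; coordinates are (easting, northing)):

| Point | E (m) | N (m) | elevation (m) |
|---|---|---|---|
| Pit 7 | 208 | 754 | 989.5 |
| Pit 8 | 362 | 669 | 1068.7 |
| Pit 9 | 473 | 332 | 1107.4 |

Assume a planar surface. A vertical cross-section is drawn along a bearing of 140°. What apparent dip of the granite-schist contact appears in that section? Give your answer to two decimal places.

Two edge vectors: Pit 7→Pit 8 = (154, -85, 79.2), Pit 7→Pit 9 = (265, -422, 117.9).
Normal n = (Pit 7→Pit 8) × (Pit 7→Pit 9) = (23400.9, 2831.4, -42463).
So ∂z/∂E = −n_x/n_z = 0.55109 and ∂z/∂N = −n_y/n_z = 0.06668.
Unit vector along 140° is (sin 140°, cos 140°) = (0.6428, -0.7660).
Slope in that direction = a·(0.6428) + b·(-0.7660) = 0.30315.
Apparent dip = arctan|0.30315| = 16.86° (true dip is 29.0°, so apparent ≤ true as expected).

16.86°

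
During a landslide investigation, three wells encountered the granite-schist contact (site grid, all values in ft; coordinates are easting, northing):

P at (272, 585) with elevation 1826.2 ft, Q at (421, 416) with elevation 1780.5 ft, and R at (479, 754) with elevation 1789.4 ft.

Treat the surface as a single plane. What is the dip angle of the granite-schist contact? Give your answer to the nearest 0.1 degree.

Let the plane be z = a·easting + b·northing + c.
Q−P: 149a − 169b = −45.7;  R−P: 207a + 169b = −36.8.
Solving gives a = −0.23174, b = 0.06610.
Gradient magnitude |∇z| = √(a² + b²) = √(0.05370 + 0.00437) = 0.24098.
True dip = arctan(0.24098) = 13.5°, dipping toward ESE (azimuth ≈ 106°).

13.5°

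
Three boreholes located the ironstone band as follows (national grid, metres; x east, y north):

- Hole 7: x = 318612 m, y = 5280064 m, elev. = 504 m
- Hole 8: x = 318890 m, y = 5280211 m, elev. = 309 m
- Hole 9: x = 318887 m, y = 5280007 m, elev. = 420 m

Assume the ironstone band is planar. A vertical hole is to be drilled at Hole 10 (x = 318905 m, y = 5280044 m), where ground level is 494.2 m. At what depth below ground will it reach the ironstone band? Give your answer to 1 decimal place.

Two edge vectors: Hole 7→Hole 8 = (278, 147, -195), Hole 7→Hole 9 = (275, -57, -84).
Normal n = (Hole 7→Hole 8) × (Hole 7→Hole 9) = (-23463, -30273, -56271).
So ∂z/∂x = −n_x/n_z = −0.416964333 and ∂z/∂y = −n_y/n_z = −0.537985819.
Intercept c from Hole 7: 504 + 132849.84 + 2840599.55 = 2973953.39.
At (318905, 5280044): z_contact = −132972.01 − 2840588.79 + 2973953.39 = 392.59 m.
Depth below ground = 494.2 − 392.59 = 101.6 m.

101.6 m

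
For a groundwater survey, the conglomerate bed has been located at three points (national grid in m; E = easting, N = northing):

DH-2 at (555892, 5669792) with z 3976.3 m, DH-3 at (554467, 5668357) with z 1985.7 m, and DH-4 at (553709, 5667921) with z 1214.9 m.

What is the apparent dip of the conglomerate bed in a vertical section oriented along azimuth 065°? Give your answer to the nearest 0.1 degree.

39.9°

Two edge vectors: DH-2→DH-3 = (-1425, -1435, -1990.6), DH-2→DH-4 = (-2183, -1871, -2761.4).
Normal n = (DH-2→DH-3) × (DH-2→DH-4) = (238196.4, 410484.8, -466430).
So ∂z/∂E = −n_x/n_z = 0.51068 and ∂z/∂N = −n_y/n_z = 0.88006.
Unit vector along 065° is (sin 65°, cos 65°) = (0.9063, 0.4226).
Slope in that direction = a·(0.9063) + b·(0.4226) = 0.83476.
Apparent dip = arctan|0.83476| = 39.9° (true dip is 45.5°, so apparent ≤ true as expected).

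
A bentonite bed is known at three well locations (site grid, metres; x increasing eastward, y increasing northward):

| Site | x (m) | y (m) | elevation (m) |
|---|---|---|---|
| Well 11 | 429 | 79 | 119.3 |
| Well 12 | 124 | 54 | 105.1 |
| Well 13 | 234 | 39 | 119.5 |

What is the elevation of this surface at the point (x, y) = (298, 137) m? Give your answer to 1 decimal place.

Two edge vectors: Well 11→Well 12 = (-305, -25, -14.2), Well 11→Well 13 = (-195, -40, 0.2).
Normal n = (Well 11→Well 12) × (Well 11→Well 13) = (-573, 2830, 7325).
So ∂z/∂x = −n_x/n_z = 0.07823 and ∂z/∂y = −n_y/n_z = −0.38635.
Intercept c from Well 11: 119.3 − 33.56 + 30.52 = 116.26.
At (298, 137): z = 23.3 − 52.9 + 116.26 = 86.6 m.

86.6 m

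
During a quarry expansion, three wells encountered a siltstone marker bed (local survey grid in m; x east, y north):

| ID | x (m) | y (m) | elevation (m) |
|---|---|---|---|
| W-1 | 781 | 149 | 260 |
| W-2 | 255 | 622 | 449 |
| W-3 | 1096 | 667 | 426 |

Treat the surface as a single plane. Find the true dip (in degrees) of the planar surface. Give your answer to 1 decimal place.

19.4°

Let the plane be z = a·x + b·y + c.
W-2−W-1: −526a + 473b = 189;  W-3−W-1: 315a + 518b = 166.
Solving gives a = −0.04599, b = 0.34843.
Gradient magnitude |∇z| = √(a² + b²) = √(0.00212 + 0.12140) = 0.35145.
True dip = arctan(0.35145) = 19.4°, dipping toward S (azimuth ≈ 172°).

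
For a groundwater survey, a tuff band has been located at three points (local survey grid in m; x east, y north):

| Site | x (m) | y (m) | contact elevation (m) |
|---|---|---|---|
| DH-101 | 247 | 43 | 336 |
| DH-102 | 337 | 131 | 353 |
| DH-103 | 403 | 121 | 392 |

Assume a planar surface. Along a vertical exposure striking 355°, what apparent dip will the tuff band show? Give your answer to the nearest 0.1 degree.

Two edge vectors: DH-101→DH-102 = (90, 88, 17), DH-101→DH-103 = (156, 78, 56).
Normal n = (DH-101→DH-102) × (DH-101→DH-103) = (3602, -2388, -6708).
So ∂z/∂x = −n_x/n_z = 0.53697 and ∂z/∂y = −n_y/n_z = −0.35599.
Unit vector along 355° is (sin 355°, cos 355°) = (-0.0872, 0.9962).
Slope in that direction = a·(-0.0872) + b·(0.9962) = −0.40144.
Apparent dip = arctan|0.40144| = 21.9° (true dip is 32.8°, so apparent ≤ true as expected).

21.9°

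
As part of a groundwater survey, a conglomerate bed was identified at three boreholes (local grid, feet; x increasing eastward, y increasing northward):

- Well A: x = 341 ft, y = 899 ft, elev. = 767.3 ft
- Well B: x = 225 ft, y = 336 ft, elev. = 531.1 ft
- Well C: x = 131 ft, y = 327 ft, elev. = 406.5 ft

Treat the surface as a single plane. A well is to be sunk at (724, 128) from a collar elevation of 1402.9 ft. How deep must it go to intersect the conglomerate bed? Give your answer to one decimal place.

248.6 ft

Two edge vectors: Well A→Well B = (-116, -563, -236.2), Well A→Well C = (-210, -572, -360.8).
Normal n = (Well A→Well B) × (Well A→Well C) = (68024, 7749.2, -51878).
So ∂z/∂x = −n_x/n_z = 1.31123 and ∂z/∂y = −n_y/n_z = 0.14937.
Intercept c from Well A: 767.3 − 447.13 − 134.29 = 185.88.
At (724, 128): z_contact = 949.33 + 19.12 + 185.88 = 1154.33 ft.
Depth below ground = 1402.9 − 1154.33 = 248.6 ft.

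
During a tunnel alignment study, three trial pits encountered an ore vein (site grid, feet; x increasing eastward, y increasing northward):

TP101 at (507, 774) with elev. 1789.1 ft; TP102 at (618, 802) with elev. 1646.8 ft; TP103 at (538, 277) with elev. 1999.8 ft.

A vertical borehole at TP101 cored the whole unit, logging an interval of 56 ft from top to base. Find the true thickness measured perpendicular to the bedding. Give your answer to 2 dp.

Let the plane be z = a·x + b·y + c.
TP102−TP101: 111a + 28b = −142.3;  TP103−TP101: 31a − 497b = 210.7.
Solving gives a = −1.15684, b = −0.49610.
|∇z| = √(a²+b²) = 1.25873, so dip δ = arctan(1.25873) = 51.53°.
True thickness = vertical thickness × cos δ = 56 × cos 51.53° = 34.83 ft.

34.83 ft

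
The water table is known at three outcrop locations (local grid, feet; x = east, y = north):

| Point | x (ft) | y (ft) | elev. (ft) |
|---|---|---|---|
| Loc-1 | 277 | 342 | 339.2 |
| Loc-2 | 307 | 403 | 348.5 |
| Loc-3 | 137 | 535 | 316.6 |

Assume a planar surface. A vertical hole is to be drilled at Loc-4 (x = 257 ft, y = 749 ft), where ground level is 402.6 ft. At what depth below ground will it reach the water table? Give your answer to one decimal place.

Let the plane be z = a·x + b·y + c.
Loc-2−Loc-1: 30a + 61b = 9.3;  Loc-3−Loc-1: −140a + 193b = −22.6.
Solving gives a = 0.22146, b = 0.04355.
Then c = 339.2 − a·277 − b·342 = 262.96.
At (257, 749): z_contact = 56.91 + 32.62 + 262.96 = 352.49 ft.
Depth below ground = 402.6 − 352.49 = 50.1 ft.

50.1 ft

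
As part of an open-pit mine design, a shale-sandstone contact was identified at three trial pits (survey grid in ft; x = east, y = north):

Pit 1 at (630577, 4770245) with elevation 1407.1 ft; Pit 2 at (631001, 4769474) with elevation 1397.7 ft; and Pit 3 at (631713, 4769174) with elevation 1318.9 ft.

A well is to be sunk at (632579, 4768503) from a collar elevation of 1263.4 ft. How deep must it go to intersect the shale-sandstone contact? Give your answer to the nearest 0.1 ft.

Two edge vectors: Pit 1→Pit 2 = (424, -771, -9.4), Pit 1→Pit 3 = (1136, -1071, -88.2).
Normal n = (Pit 1→Pit 2) × (Pit 1→Pit 3) = (57934.8, 26718.4, 421752).
So ∂z/∂x = −n_x/n_z = −0.137366983 and ∂z/∂y = −n_y/n_z = −0.063350974.
Intercept c from Pit 1: 1407.1 + 86620.46 + 302199.67 = 390227.23.
At (632579, 4768503): z_contact = −86895.47 − 302089.31 + 390227.23 = 1242.45 ft.
Depth below ground = 1263.4 − 1242.45 = 21.0 ft.

21.0 ft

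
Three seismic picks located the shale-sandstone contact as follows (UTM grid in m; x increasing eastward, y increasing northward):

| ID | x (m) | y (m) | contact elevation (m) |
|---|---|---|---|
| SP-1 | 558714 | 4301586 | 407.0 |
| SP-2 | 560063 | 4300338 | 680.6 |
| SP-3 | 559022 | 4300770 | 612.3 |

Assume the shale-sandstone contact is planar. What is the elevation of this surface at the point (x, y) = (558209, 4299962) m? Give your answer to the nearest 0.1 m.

Two edge vectors: SP-1→SP-2 = (1349, -1248, 273.6), SP-1→SP-3 = (308, -816, 205.3).
Normal n = (SP-1→SP-2) × (SP-1→SP-3) = (-32956.8, -192680.9, -716400).
So ∂z/∂x = −n_x/n_z = −0.046003350 and ∂z/∂y = −n_y/n_z = −0.268957147.
Intercept c from SP-1: 407 + 25702.72 + 1156942.30 = 1183052.01.
At (558209, 4299962): z = −25679.5 − 1156505.5 + 1183052.01 = 867.0 m.

867.0 m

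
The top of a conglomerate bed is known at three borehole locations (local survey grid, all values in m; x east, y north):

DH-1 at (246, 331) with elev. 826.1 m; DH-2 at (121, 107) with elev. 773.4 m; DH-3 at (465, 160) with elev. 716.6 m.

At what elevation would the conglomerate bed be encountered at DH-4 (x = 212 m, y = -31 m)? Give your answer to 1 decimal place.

Let the plane be z = a·x + b·y + c.
DH-2−DH-1: −125a − 224b = −52.7;  DH-3−DH-1: 219a − 171b = −109.5.
Solving gives a = −0.22030, b = 0.35821.
Then c = 826.1 − a·246 − b·331 = 761.73.
At (212, -31): z = −46.7 − 11.1 + 761.73 = 703.9 m.

703.9 m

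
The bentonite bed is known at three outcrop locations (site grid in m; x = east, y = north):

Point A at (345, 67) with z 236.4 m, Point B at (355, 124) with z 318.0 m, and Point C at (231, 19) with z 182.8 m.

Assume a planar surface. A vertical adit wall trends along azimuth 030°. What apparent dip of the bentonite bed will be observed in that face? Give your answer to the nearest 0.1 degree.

50.0°

Let the plane be z = a·x + b·y + c.
Point B−Point A: 10a + 57b = 81.6;  Point C−Point A: −114a − 48b = −53.6.
Solving gives a = −0.14317, b = 1.45670.
Unit vector along 030° is (sin 30°, cos 30°) = (0.5000, 0.8660).
Slope in that direction = a·(0.5000) + b·(0.8660) = 1.18995.
Apparent dip = arctan|1.18995| = 50.0° (true dip is 55.7°, so apparent ≤ true as expected).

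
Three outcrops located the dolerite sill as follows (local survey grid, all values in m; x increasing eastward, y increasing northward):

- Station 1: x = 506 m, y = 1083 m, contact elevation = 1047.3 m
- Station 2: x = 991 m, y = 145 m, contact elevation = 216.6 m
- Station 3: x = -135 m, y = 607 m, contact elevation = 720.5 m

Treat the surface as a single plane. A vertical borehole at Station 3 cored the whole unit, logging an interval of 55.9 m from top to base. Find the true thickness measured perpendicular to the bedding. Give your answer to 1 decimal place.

42.9 m

Let the plane be z = a·x + b·y + c.
Station 2−Station 1: 485a − 938b = −830.7;  Station 3−Station 1: −641a − 476b = −326.8.
Solving gives a = −0.10681, b = 0.83038.
|∇z| = √(a²+b²) = 0.83722, so dip δ = arctan(0.83722) = 39.94°.
True thickness = vertical thickness × cos δ = 55.9 × cos 39.94° = 42.9 m.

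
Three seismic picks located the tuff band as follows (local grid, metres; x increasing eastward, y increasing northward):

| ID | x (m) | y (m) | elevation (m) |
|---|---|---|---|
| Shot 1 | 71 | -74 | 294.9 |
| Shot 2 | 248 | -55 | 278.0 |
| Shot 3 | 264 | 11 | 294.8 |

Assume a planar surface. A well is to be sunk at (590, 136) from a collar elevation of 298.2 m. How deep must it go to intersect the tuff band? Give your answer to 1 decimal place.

Two edge vectors: Shot 1→Shot 2 = (177, 19, -16.9), Shot 1→Shot 3 = (193, 85, -0.1).
Normal n = (Shot 1→Shot 2) × (Shot 1→Shot 3) = (1434.6, -3244, 11378).
So ∂z/∂x = −n_x/n_z = −0.12609 and ∂z/∂y = −n_y/n_z = 0.28511.
Intercept c from Shot 1: 294.9 + 8.95 + 21.10 = 324.95.
At (590, 136): z_contact = −74.39 + 38.78 + 324.95 = 289.34 m.
Depth below ground = 298.2 − 289.34 = 8.9 m.

8.9 m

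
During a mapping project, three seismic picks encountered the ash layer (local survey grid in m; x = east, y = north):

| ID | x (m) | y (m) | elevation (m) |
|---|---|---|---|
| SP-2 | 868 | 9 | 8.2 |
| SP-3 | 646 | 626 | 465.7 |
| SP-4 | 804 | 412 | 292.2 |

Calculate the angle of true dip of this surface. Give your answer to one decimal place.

Two edge vectors: SP-2→SP-3 = (-222, 617, 457.5), SP-2→SP-4 = (-64, 403, 284).
Normal n = (SP-2→SP-3) × (SP-2→SP-4) = (-9144.5, 33768, -49978).
So ∂z/∂x = −n_x/n_z = −0.18297 and ∂z/∂y = −n_y/n_z = 0.67566.
Gradient magnitude |∇z| = √(a² + b²) = √(0.03348 + 0.45651) = 0.69999.
True dip = arctan(0.69999) = 35.0°, dipping toward SSE (azimuth ≈ 165°).

35.0°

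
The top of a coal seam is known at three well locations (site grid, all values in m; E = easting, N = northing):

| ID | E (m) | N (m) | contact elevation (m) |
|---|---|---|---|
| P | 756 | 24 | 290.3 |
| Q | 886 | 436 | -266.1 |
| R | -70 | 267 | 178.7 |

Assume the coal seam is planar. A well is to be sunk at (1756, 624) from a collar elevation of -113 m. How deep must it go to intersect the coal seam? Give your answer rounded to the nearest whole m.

601 m

Let the plane be z = a·E + b·N + c.
Q−P: 130a + 412b = −556.4;  R−P: −826a + 243b = −111.6.
Solving gives a = −0.23992, b = −1.27478.
Then c = 290.3 − a·756 − b·24 = 502.27.
At (1756, 624): z_contact = −421.3 − 795.5 + 502.27 = -714.5 m.
Depth below ground = -113 − (-714.5) = 601 m.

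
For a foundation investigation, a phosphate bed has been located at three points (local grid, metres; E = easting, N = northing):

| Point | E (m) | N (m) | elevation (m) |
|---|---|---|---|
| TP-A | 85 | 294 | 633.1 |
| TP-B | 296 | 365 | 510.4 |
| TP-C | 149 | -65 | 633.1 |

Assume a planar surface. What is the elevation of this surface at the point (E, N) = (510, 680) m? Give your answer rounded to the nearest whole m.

362 m

Let the plane be z = a·E + b·N + c.
TP-B−TP-A: 211a + 71b = −122.7;  TP-C−TP-A: 64a − 359b = 0.
Solving gives a = −0.54861, b = −0.09780.
Then c = 633.1 − a·85 − b·294 = 708.49.
At (510, 680): z = −279.8 − 66.5 + 708.49 = 362.2 m.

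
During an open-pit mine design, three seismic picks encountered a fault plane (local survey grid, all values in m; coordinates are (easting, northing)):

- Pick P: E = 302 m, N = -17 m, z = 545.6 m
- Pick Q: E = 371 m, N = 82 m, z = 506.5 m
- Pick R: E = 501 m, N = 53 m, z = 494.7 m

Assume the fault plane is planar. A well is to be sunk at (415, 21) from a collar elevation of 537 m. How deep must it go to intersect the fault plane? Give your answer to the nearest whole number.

20 m

Let the plane be z = a·E + b·N + c.
Pick Q−Pick P: 69a + 99b = −39.1;  Pick R−Pick P: 199a + 70b = −50.9.
Solving gives a = −0.15480, b = −0.28706.
Then c = 545.6 − a·302 − b·-17 = 587.47.
At (415, 21): z_contact = −64.2 − 6.0 + 587.47 = 517.2 m.
Depth below ground = 537 − 517.2 = 20 m.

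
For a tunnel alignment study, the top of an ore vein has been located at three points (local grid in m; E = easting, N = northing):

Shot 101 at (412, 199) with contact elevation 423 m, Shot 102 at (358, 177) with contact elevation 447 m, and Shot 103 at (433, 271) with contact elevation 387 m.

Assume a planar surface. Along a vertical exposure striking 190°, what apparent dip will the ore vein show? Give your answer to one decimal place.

Let the plane be z = a·E + b·N + c.
Shot 102−Shot 101: −54a − 22b = 24;  Shot 103−Shot 101: 21a + 72b = −36.
Solving gives a = −0.27320, b = −0.42032.
Unit vector along 190° is (sin 190°, cos 190°) = (-0.1736, -0.9848).
Slope in that direction = a·(-0.1736) + b·(-0.9848) = 0.46137.
Apparent dip = arctan|0.46137| = 24.8° (true dip is 26.6°, so apparent ≤ true as expected).

24.8°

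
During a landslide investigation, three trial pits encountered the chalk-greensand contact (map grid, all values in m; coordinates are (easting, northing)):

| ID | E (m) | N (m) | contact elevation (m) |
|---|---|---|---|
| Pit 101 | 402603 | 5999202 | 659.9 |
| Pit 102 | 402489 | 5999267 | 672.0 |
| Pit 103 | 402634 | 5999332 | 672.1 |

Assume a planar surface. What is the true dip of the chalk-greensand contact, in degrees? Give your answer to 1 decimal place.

Two edge vectors: Pit 101→Pit 102 = (-114, 65, 12.1), Pit 101→Pit 103 = (31, 130, 12.2).
Normal n = (Pit 101→Pit 102) × (Pit 101→Pit 103) = (-780, 1765.9, -16835).
So ∂z/∂E = −n_x/n_z = −0.04633 and ∂z/∂N = −n_y/n_z = 0.10489.
Gradient magnitude |∇z| = √(a² + b²) = √(0.00215 + 0.01100) = 0.11467.
True dip = arctan(0.11467) = 6.5°, dipping toward SSE (azimuth ≈ 156°).

6.5°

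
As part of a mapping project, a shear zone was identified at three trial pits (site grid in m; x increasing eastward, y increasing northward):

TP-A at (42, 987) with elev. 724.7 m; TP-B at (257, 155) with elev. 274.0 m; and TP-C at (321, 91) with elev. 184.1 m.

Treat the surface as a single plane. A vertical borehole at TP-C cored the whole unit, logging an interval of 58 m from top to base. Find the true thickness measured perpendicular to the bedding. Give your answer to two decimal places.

Two edge vectors: TP-A→TP-B = (215, -832, -450.7), TP-A→TP-C = (279, -896, -540.6).
Normal n = (TP-A→TP-B) × (TP-A→TP-C) = (45952, -9516.3, 39488).
So ∂z/∂x = −n_x/n_z = −1.16370 and ∂z/∂y = −n_y/n_z = 0.24099.
|∇z| = √(a²+b²) = 1.18839, so dip δ = arctan(1.18839) = 49.92°.
True thickness = vertical thickness × cos δ = 58 × cos 49.92° = 37.34 m.

37.34 m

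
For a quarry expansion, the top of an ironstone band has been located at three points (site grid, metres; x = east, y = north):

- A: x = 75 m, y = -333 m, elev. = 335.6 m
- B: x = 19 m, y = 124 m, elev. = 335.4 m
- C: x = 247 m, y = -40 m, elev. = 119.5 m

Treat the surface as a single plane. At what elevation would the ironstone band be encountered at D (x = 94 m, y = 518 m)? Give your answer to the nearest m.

207 m

Two edge vectors: A→B = (-56, 457, -0.2), A→C = (172, 293, -216.1).
Normal n = (A→B) × (A→C) = (-98699.1, -12136, -95012).
So ∂z/∂x = −n_x/n_z = −1.03881 and ∂z/∂y = −n_y/n_z = −0.12773.
Intercept c from A: 335.6 + 77.91 − 42.53 = 370.98.
At (94, 518): z = −97.6 − 66.2 + 370.98 = 207.2 m.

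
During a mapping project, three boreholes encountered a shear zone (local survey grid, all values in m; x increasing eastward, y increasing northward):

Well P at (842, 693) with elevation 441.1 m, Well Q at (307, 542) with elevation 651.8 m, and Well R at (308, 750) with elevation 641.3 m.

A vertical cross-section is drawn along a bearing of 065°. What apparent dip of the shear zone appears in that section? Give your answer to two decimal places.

20.05°

Two edge vectors: Well P→Well Q = (-535, -151, 210.7), Well P→Well R = (-534, 57, 200.2).
Normal n = (Well P→Well Q) × (Well P→Well R) = (-42240.1, -5406.8, -111129).
So ∂z/∂x = −n_x/n_z = −0.38010 and ∂z/∂y = −n_y/n_z = −0.04865.
Unit vector along 065° is (sin 65°, cos 65°) = (0.9063, 0.4226).
Slope in that direction = a·(0.9063) + b·(0.4226) = −0.36505.
Apparent dip = arctan|0.36505| = 20.05° (true dip is 21.0°, so apparent ≤ true as expected).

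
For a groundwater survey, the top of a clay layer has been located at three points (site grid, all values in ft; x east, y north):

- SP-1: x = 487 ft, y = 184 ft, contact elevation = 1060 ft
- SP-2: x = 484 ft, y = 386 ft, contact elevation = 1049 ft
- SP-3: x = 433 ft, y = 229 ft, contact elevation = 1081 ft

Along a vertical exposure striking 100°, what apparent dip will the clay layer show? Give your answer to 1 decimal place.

Let the plane be z = a·x + b·y + c.
SP-2−SP-1: −3a + 202b = −11;  SP-3−SP-1: −54a + 45b = 21.
Solving gives a = −0.43971, b = −0.06099.
Unit vector along 100° is (sin 100°, cos 100°) = (0.9848, -0.1736).
Slope in that direction = a·(0.9848) + b·(-0.1736) = −0.42244.
Apparent dip = arctan|0.42244| = 22.9° (true dip is 23.9°, so apparent ≤ true as expected).

22.9°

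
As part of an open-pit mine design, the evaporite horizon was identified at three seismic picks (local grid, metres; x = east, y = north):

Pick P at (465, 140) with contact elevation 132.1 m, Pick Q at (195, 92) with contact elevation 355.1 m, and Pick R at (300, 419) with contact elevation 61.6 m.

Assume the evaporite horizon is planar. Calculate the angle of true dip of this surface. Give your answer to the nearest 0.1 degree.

Two edge vectors: Pick P→Pick Q = (-270, -48, 223), Pick P→Pick R = (-165, 279, -70.5).
Normal n = (Pick P→Pick Q) × (Pick P→Pick R) = (-58833, -55830, -83250).
So ∂z/∂x = −n_x/n_z = −0.70670 and ∂z/∂y = −n_y/n_z = −0.67063.
Gradient magnitude |∇z| = √(a² + b²) = √(0.49943 + 0.44975) = 0.97426.
True dip = arctan(0.97426) = 44.3°, dipping toward NE (azimuth ≈ 047°).

44.3°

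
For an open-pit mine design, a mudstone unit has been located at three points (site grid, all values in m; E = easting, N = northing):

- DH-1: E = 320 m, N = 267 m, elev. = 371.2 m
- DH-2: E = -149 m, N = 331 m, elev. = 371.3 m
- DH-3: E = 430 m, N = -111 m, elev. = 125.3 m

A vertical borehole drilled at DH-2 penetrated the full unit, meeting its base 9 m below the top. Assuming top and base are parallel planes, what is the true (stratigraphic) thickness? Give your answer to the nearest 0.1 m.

7.4 m

Two edge vectors: DH-1→DH-2 = (-469, 64, 0.1), DH-1→DH-3 = (110, -378, -245.9).
Normal n = (DH-1→DH-2) × (DH-1→DH-3) = (-15699.8, -115316.1, 170242).
So ∂z/∂E = −n_x/n_z = 0.09222 and ∂z/∂N = −n_y/n_z = 0.67737.
|∇z| = √(a²+b²) = 0.68361, so dip δ = arctan(0.68361) = 34.36°.
True thickness = vertical thickness × cos δ = 9 × cos 34.36° = 7.4 m.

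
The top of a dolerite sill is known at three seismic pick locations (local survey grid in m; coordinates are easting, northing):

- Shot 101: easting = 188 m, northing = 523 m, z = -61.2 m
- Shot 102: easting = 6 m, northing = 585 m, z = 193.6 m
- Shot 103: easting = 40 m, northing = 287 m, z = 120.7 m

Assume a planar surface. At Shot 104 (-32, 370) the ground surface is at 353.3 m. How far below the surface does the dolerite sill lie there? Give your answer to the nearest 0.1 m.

126.6 m

Let the plane be z = a·easting + b·northing + c.
Shot 102−Shot 101: −182a + 62b = 254.8;  Shot 103−Shot 101: −148a − 236b = 181.9.
Solving gives a = −1.36991, b = 0.08833.
Then c = -61.2 − a·188 − b·523 = 150.14.
At (-32, 370): z_contact = 43.84 + 32.68 + 150.14 = 226.67 m.
Depth below ground = 353.3 − 226.67 = 126.6 m.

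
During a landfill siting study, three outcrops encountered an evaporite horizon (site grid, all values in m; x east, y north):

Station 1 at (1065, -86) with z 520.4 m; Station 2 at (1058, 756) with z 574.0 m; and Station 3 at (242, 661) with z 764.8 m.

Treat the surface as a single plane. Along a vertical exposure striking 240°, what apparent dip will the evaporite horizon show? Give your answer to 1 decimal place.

10.1°

Let the plane be z = a·x + b·y + c.
Station 2−Station 1: −7a + 842b = 53.6;  Station 3−Station 1: −823a + 747b = 244.4.
Solving gives a = −0.24100, b = 0.06165.
Unit vector along 240° is (sin 240°, cos 240°) = (-0.8660, -0.5000).
Slope in that direction = a·(-0.8660) + b·(-0.5000) = 0.17789.
Apparent dip = arctan|0.17789| = 10.1° (true dip is 14.0°, so apparent ≤ true as expected).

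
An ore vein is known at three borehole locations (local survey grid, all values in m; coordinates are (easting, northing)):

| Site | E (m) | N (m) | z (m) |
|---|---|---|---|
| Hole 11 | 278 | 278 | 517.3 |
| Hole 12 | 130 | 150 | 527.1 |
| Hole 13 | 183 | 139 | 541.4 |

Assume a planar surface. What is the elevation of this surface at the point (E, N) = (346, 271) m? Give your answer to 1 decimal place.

Two edge vectors: Hole 11→Hole 12 = (-148, -128, 9.8), Hole 11→Hole 13 = (-95, -139, 24.1).
Normal n = (Hole 11→Hole 12) × (Hole 11→Hole 13) = (-1722.6, 2635.8, 8412).
So ∂z/∂E = −n_x/n_z = 0.20478 and ∂z/∂N = −n_y/n_z = −0.31334.
Intercept c from Hole 11: 517.3 − 56.93 + 87.11 = 547.48.
At (346, 271): z = 70.9 − 84.9 + 547.48 = 533.4 m.

533.4 m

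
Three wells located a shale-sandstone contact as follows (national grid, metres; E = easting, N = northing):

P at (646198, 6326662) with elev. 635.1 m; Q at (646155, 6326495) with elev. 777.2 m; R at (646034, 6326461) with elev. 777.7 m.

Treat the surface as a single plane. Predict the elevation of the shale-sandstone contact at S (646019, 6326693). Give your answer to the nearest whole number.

561 m

Let the plane be z = a·E + b·N + c.
Q−P: −43a − 167b = 142.1;  R−P: −164a − 201b = 142.6.
Solving gives a = 0.25328888, b = −0.91611630.
Then c = 635.1 − a·646198 − b·6326662 = 5632918.50.
At (646019, 6326693): z = 163629.4 − 5795986.6 + 5632918.50 = 561.4 m.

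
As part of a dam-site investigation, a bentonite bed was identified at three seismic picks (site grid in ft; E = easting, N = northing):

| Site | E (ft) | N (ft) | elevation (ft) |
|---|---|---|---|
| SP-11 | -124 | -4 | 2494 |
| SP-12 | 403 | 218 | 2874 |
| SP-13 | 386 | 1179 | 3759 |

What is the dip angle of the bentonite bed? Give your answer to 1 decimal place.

44.5°

Two edge vectors: SP-11→SP-12 = (527, 222, 380), SP-11→SP-13 = (510, 1183, 1265).
Normal n = (SP-11→SP-12) × (SP-11→SP-13) = (-168710, -472855, 510221).
So ∂z/∂E = −n_x/n_z = 0.33066 and ∂z/∂N = −n_y/n_z = 0.92677.
Gradient magnitude |∇z| = √(a² + b²) = √(0.10934 + 0.85889) = 0.98399.
True dip = arctan(0.98399) = 44.5°, dipping toward SSW (azimuth ≈ 200°).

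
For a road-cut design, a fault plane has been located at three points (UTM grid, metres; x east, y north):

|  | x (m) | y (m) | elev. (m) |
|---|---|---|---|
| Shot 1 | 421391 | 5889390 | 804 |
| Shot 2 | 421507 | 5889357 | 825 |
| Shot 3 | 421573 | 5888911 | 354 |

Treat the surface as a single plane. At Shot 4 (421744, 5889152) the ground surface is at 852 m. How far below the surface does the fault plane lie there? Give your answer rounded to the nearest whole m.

Let the plane be z = a·x + b·y + c.
Shot 2−Shot 1: 116a − 33b = 21;  Shot 3−Shot 1: 182a − 479b = −450.
Solving gives a = 0.50262319, b = 1.13043303.
Then c = 804 − a·421391 − b·5889390 = −6868557.86.
At (421744, 5889152): z_contact = 211978.3 + 6657291.9 − 6868557.86 = 712.4 m.
Depth below ground = 852 − 712.4 = 140 m.

140 m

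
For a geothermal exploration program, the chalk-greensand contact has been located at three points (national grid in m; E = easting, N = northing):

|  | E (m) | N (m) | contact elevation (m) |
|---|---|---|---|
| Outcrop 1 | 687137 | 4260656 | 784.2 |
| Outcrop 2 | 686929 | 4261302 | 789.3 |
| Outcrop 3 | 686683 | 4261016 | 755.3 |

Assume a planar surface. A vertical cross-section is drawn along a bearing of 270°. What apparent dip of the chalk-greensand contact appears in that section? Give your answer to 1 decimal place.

Let the plane be z = a·E + b·N + c.
Outcrop 2−Outcrop 1: −208a + 646b = 5.1;  Outcrop 3−Outcrop 1: −454a + 360b = −28.9.
Solving gives a = 0.09389, b = 0.03812.
Unit vector along 270° is (sin 270°, cos 270°) = (-1.0000, -0.0000).
Slope in that direction = a·(-1.0000) + b·(-0.0000) = −0.09389.
Apparent dip = arctan|0.09389| = 5.4° (true dip is 5.8°, so apparent ≤ true as expected).

5.4°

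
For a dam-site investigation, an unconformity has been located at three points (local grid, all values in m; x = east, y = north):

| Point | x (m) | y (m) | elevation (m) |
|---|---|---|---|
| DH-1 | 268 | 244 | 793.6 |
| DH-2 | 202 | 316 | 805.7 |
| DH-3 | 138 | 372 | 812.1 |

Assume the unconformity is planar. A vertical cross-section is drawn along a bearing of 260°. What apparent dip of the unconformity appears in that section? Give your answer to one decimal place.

Let the plane be z = a·x + b·y + c.
DH-2−DH-1: −66a + 72b = 12.1;  DH-3−DH-1: −130a + 128b = 18.5.
Solving gives a = 0.23772, b = 0.38596.
Unit vector along 260° is (sin 260°, cos 260°) = (-0.9848, -0.1736).
Slope in that direction = a·(-0.9848) + b·(-0.1736) = −0.30113.
Apparent dip = arctan|0.30113| = 16.8° (true dip is 24.4°, so apparent ≤ true as expected).

16.8°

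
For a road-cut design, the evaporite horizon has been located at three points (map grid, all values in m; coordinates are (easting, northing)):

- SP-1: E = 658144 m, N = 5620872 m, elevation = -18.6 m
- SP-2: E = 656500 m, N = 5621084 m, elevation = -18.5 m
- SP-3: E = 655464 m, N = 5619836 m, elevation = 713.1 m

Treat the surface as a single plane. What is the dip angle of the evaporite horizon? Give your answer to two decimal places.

28.10°

Let the plane be z = a·E + b·N + c.
SP-2−SP-1: −1644a + 212b = 0.1;  SP-3−SP-1: −2680a − 1036b = 731.7.
Solving gives a = −0.06834, b = −0.52949.
Gradient magnitude |∇z| = √(a² + b²) = √(0.00467 + 0.28036) = 0.53388.
True dip = arctan(0.53388) = 28.10°, dipping toward N (azimuth ≈ 007°).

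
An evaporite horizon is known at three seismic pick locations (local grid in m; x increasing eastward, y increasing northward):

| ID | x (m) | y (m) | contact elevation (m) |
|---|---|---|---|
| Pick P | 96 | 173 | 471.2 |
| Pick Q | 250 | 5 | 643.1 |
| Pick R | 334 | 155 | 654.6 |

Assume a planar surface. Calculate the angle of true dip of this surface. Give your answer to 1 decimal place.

39.3°

Two edge vectors: Pick P→Pick Q = (154, -168, 171.9), Pick P→Pick R = (238, -18, 183.4).
Normal n = (Pick P→Pick Q) × (Pick P→Pick R) = (-27717, 12668.6, 37212).
So ∂z/∂x = −n_x/n_z = 0.74484 and ∂z/∂y = −n_y/n_z = −0.34044.
Gradient magnitude |∇z| = √(a² + b²) = √(0.55479 + 0.11590) = 0.81896.
True dip = arctan(0.81896) = 39.3°, dipping toward WNW (azimuth ≈ 295°).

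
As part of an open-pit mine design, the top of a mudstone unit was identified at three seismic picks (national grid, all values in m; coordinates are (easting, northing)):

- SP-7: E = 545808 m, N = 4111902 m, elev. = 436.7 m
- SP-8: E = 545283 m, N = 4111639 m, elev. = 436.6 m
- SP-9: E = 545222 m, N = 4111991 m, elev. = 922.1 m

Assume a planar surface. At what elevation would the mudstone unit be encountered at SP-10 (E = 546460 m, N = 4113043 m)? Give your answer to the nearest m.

1470 m

Let the plane be z = a·E + b·N + c.
SP-8−SP-7: −525a − 263b = −0.1;  SP-9−SP-7: −586a + 89b = 485.4.
Solving gives a = −0.63557754, b = 1.26911866.
Then c = 436.7 − a·545808 − b·4111902 = −4871151.57.
At (546460, 4113043): z = −347317.7 + 5219939.6 − 4871151.57 = 1470.4 m.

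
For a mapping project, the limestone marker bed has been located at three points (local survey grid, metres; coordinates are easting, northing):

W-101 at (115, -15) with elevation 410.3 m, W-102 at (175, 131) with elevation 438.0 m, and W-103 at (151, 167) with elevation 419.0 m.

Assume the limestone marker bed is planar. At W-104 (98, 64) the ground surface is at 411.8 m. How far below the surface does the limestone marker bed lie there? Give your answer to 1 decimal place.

19.4 m

Let the plane be z = a·easting + b·northing + c.
W-102−W-101: 60a + 146b = 27.7;  W-103−W-101: 36a + 182b = 8.7.
Solving gives a = 0.66582, b = −0.08390.
Then c = 410.3 − a·115 − b·-15 = 332.47.
At (98, 64): z_contact = 65.25 − 5.37 + 332.47 = 392.35 m.
Depth below ground = 411.8 − 392.35 = 19.4 m.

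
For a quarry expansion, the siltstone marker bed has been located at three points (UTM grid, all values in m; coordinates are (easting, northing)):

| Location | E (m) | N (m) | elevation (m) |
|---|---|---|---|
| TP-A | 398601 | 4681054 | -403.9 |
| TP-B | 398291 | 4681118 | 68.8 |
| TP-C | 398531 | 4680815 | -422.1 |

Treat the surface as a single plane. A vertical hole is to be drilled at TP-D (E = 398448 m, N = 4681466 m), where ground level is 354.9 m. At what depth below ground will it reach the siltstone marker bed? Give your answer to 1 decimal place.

338.0 m

Two edge vectors: TP-A→TP-B = (-310, 64, 472.7), TP-A→TP-C = (-70, -239, -18.2).
Normal n = (TP-A→TP-B) × (TP-A→TP-C) = (111810.5, -38731, 78570).
So ∂z/∂E = −n_x/n_z = −1.423068601 and ∂z/∂N = −n_y/n_z = 0.492948963.
Intercept c from TP-A: -403.9 + 567236.57 − 2307520.71 = −1740688.05.
At (398448, 4681466): z_contact = −567018.84 + 2307723.81 − 1740688.05 = 16.92 m.
Depth below ground = 354.9 − 16.92 = 338.0 m.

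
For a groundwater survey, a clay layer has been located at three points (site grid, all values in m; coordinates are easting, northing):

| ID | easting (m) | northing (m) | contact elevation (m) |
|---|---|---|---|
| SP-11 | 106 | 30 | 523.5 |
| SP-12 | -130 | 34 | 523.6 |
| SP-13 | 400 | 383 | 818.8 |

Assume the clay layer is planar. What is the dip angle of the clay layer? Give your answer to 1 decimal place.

39.5°

Two edge vectors: SP-11→SP-12 = (-236, 4, 0.1), SP-11→SP-13 = (294, 353, 295.3).
Normal n = (SP-11→SP-12) × (SP-11→SP-13) = (1145.9, 69720.2, -84484).
So ∂z/∂easting = −n_x/n_z = 0.01356 and ∂z/∂northing = −n_y/n_z = 0.82525.
Gradient magnitude |∇z| = √(a² + b²) = √(0.00018 + 0.68103) = 0.82536.
True dip = arctan(0.82536) = 39.5°, dipping toward S (azimuth ≈ 181°).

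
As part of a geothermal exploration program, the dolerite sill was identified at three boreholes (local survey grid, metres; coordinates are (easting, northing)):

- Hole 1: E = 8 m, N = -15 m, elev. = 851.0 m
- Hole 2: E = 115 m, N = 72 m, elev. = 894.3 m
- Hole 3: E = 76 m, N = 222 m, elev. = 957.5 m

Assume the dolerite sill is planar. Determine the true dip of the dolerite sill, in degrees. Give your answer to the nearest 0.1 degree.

23.6°

Two edge vectors: Hole 1→Hole 2 = (107, 87, 43.3), Hole 1→Hole 3 = (68, 237, 106.5).
Normal n = (Hole 1→Hole 2) × (Hole 1→Hole 3) = (-996.6, -8451.1, 19443).
So ∂z/∂E = −n_x/n_z = 0.05126 and ∂z/∂N = −n_y/n_z = 0.43466.
Gradient magnitude |∇z| = √(a² + b²) = √(0.00263 + 0.18893) = 0.43767.
True dip = arctan(0.43767) = 23.6°, dipping toward S (azimuth ≈ 187°).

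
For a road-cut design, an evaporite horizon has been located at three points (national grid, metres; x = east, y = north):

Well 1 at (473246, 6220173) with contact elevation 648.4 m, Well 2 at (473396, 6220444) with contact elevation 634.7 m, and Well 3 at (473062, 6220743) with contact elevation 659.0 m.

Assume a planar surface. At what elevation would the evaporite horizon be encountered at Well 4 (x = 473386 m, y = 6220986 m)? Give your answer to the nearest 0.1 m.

Let the plane be z = a·x + b·y + c.
Well 2−Well 1: 150a + 271b = −13.7;  Well 3−Well 1: −184a + 570b = 10.6.
Solving gives a = −0.078910198, b = −0.006876274.
Then c = 648.4 − a·473246 − b·6220173 = 80763.95.
At (473386, 6220986): z = −37355.0 − 42777.2 + 80763.95 = 631.8 m.

631.8 m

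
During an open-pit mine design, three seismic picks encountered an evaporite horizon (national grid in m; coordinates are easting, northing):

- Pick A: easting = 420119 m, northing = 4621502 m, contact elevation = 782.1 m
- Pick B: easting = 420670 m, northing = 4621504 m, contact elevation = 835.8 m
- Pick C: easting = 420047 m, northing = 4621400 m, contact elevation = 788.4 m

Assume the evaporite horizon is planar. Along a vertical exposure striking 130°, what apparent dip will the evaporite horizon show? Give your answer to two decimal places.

9.04°

Let the plane be z = a·easting + b·northing + c.
Pick B−Pick A: 551a + 2b = 53.7;  Pick C−Pick A: −72a − 102b = 6.3.
Solving gives a = 0.09793, b = −0.13089.
Unit vector along 130° is (sin 130°, cos 130°) = (0.7660, -0.6428).
Slope in that direction = a·(0.7660) + b·(-0.6428) = 0.15916.
Apparent dip = arctan|0.15916| = 9.04° (true dip is 9.3°, so apparent ≤ true as expected).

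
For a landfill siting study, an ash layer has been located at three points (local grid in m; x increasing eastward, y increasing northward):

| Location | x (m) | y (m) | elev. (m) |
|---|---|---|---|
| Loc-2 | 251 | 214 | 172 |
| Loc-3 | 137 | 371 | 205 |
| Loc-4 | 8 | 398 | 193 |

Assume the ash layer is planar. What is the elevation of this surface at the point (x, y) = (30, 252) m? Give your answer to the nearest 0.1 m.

Let the plane be z = a·x + b·y + c.
Loc-3−Loc-2: −114a + 157b = 33;  Loc-4−Loc-2: −243a + 184b = 21.
Solving gives a = 0.16157, b = 0.32751.
Then c = 172 − a·251 − b·214 = 61.36.
At (30, 252): z = 4.8 + 82.5 + 61.36 = 148.7 m.

148.7 m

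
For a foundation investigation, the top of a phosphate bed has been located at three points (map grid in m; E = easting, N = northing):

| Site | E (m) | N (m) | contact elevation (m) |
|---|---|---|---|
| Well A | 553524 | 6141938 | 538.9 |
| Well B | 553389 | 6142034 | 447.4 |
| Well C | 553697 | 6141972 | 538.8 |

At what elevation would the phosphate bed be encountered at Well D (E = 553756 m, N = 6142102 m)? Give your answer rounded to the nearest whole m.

Let the plane be z = a·E + b·N + c.
Well B−Well A: −135a + 96b = −91.5;  Well C−Well A: 173a + 34b = −0.1.
Solving gives a = 0.14630626, b = −0.74738183.
Then c = 538.9 − a·553524 − b·6141938 = 4509927.73.
At (553756, 6142102): z = 81018.0 − 4590495.4 + 4509927.73 = 450.3 m.

450 m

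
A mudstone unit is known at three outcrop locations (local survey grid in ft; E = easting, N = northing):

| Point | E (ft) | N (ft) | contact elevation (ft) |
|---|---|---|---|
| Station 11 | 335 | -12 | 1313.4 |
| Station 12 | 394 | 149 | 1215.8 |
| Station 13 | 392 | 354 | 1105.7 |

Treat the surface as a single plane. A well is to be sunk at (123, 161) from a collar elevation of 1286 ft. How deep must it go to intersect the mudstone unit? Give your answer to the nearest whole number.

27 ft

Let the plane be z = a·E + b·N + c.
Station 12−Station 11: 59a + 161b = −97.6;  Station 13−Station 11: 57a + 366b = −207.7.
Solving gives a = −0.18377, b = −0.53887.
Then c = 1313.4 − a·335 − b·-12 = 1368.50.
At (123, 161): z_contact = −22.6 − 86.8 + 1368.50 = 1259.1 ft.
Depth below ground = 1286 − 1259.1 = 27 ft.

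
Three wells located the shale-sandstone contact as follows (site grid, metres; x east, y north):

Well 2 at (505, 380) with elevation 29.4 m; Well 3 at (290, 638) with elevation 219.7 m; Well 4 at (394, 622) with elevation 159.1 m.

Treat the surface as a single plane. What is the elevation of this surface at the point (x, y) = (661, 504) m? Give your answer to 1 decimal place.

Let the plane be z = a·x + b·y + c.
Well 3−Well 2: −215a + 258b = 190.3;  Well 4−Well 2: −111a + 242b = 129.7.
Solving gives a = −0.53822, b = 0.28908.
Then c = 29.4 − a·505 − b·380 = 191.35.
At (661, 504): z = −355.8 + 145.7 + 191.35 = -18.7 m.

-18.7 m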